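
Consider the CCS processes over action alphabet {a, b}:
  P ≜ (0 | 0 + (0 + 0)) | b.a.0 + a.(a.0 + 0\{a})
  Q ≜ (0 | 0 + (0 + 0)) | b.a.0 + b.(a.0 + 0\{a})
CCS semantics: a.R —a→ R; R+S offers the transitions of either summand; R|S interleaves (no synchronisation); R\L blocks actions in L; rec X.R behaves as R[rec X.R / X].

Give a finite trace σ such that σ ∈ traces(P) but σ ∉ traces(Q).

a

Reachable graph of P (5 states):
  p0 = (0 | 0 + (0 + 0)) | b.a.0 + a.(a.0 + 0\{a}) has moves ··a··> p1, ··b··> p2
  p1 = a.0 + 0\{a} has moves ··a··> p3
  p2 = (0 | 0 + (0 + 0)) | a.0 has moves ··a··> p4
  p3 = 0 has moves ∅
  p4 = (0 | 0 + (0 + 0)) | 0 has moves ∅
Reachable graph of Q (5 states):
  q0 = (0 | 0 + (0 + 0)) | b.a.0 + b.(a.0 + 0\{a}) has moves ··b··> q1, ··b··> q2
  q1 = (0 | 0 + (0 + 0)) | a.0 has moves ··a··> q3
  q2 = a.0 + 0\{a} has moves ··a··> q4
  q3 = (0 | 0 + (0 + 0)) | 0 has moves ∅
  q4 = 0 has moves ∅
Run σ = ⟨a⟩ on P: start {p0}
  [1] a ⇒ {p1}
  P completes σ.
Run σ = ⟨a⟩ on Q: start {q0}
  [1] a ⇒ no successor for Q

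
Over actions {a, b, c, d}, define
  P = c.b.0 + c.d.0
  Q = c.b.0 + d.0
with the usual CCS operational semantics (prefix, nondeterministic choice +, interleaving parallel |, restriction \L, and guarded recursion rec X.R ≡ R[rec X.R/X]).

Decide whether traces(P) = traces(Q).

P's transition system — 4 states:
  u0 = c.b.0 + c.d.0 :: -c-> u1, -c-> u2
  u1 = b.0 :: -b-> u3
  u2 = d.0 :: -d-> u3
  u3 = 0 :: ∅
Q's transition system — 3 states:
  v0 = c.b.0 + d.0 :: -c-> v1, -d-> v2
  v1 = b.0 :: -b-> v2
  v2 = 0 :: ∅
Executing cd from P (initial set {u0}):
  [1] c ⇒ {u1, u2}
  [2] d ⇒ {u3}
  — P admits the full trace.
Executing cd from Q (initial set {v0}):
  [1] c ⇒ {v1}
  [2] d ⇒ ∅  — Q cannot continue

trace-distinct — witness ⟨cd⟩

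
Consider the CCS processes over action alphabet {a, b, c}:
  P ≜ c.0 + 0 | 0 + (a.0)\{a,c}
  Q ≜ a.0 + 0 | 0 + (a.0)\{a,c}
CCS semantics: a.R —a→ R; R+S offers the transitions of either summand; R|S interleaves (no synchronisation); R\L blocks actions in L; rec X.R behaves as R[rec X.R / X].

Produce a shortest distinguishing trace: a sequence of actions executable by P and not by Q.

c

Reachable graph of P (2 states):
  m0 = c.0 + 0 | 0 + (a.0)\{a,c} ⊢ --c--▸ m1
  m1 = 0 ⊢ ·
Reachable graph of Q (2 states):
  n0 = a.0 + 0 | 0 + (a.0)\{a,c} ⊢ --a--▸ n1
  n1 = 0 ⊢ ·
Run σ = ⟨c⟩ on P: start {m0}
  step 1 (c): {m1}
  ✓ P
Run σ = ⟨c⟩ on Q: start {n0}
  step 1 (c): no successor for Q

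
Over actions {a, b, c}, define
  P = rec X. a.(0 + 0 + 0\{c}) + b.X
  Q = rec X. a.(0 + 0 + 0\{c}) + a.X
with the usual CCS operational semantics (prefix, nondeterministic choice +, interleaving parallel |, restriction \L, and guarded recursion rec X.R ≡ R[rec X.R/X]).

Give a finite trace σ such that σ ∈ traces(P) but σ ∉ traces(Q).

b

P's transition system — 2 states:
  m0 = rec X. a.(0 + 0 + 0\{c}) + b.X has moves —a→ m1, —b→ m0
  m1 = 0 + 0 + 0\{c} has moves deadlocked
Q's transition system — 2 states:
  n0 = rec X. a.(0 + 0 + 0\{c}) + a.X has moves —a→ n0, —a→ n1
  n1 = 0 + 0 + 0\{c} has moves deadlocked
Trace ⟨b⟩ through P, begin at {m0}:
  after b @ step 1: {m0}
  — P admits the full trace.
Trace ⟨b⟩ through Q, begin at {n0}:
  after b @ step 1: ∅ (Q stuck)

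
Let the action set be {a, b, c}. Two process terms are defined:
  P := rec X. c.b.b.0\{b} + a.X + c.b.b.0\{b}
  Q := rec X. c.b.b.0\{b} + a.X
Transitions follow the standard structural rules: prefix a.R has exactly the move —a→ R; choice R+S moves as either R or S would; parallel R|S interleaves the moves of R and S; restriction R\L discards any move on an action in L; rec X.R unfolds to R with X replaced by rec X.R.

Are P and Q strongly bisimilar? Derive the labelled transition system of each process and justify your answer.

P's transition system — 4 states:
  s0 = rec X. c.b.b.0\{b} + a.X + c.b.b.0\{b} | =a=> s0, =c=> s1
  s1 = b.b.0\{b} | =b=> s2
  s2 = b.0\{b} | =b=> s3
  s3 = 0\{b} | (no moves)
Q's transition system — 4 states:
  t0 = rec X. c.b.b.0\{b} + a.X | =a=> t0, =c=> t1
  t1 = b.b.0\{b} | =b=> t2
  t2 = b.0\{b} | =b=> t3
  t3 = 0\{b} | (no moves)
Partition-refinement fixed point:
  B0 = {s0, t0}
  B1 = {s1, t1}
  B2 = {s2, t2}
  B3 = {s3, t3}
s0 ∈ B0, t0 ∈ B0 → same block

bisimilar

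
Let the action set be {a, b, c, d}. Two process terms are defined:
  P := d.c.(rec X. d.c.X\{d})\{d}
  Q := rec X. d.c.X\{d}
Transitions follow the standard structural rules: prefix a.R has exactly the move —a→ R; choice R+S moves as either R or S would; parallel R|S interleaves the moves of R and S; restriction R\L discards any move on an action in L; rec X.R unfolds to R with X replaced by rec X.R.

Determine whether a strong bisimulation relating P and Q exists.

LTS(P): 3 reachable states
  u0 = d.c.(rec X. d.c.X\{d})\{d} :: —d→ u1
  u1 = c.(rec X. d.c.X\{d})\{d} :: —c→ u2
  u2 = (rec X. d.c.X\{d})\{d} :: stopped
LTS(Q): 3 reachable states
  v0 = rec X. d.c.X\{d} :: —d→ v1
  v1 = c.(rec X. d.c.X\{d})\{d} :: —c→ v2
  v2 = (rec X. d.c.X\{d})\{d} :: stopped
Bisimilarity quotient blocks:
  B0 = {u0, v0}
  B1 = {u1, v1}
  B2 = {u2, v2}
u0 ∈ B0, v0 ∈ B0 → same block

P ~ Q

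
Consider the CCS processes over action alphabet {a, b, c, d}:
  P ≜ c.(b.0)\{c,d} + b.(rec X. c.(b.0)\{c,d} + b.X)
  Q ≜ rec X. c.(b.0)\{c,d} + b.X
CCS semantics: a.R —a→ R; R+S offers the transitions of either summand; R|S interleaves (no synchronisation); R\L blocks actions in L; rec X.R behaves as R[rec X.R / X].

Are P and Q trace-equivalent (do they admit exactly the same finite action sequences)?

LTS(P): 4 reachable states
  m0 = c.(b.0)\{c,d} + b.(rec X. c.(b.0)\{c,d} + b.X) | —b→ m1, —c→ m2
  m1 = rec X. c.(b.0)\{c,d} + b.X | —b→ m1, —c→ m2
  m2 = (b.0)\{c,d} | —b→ m3
  m3 = 0\{c,d} | ∅
LTS(Q): 3 reachable states
  n0 = rec X. c.(b.0)\{c,d} + b.X | —b→ n0, —c→ n1
  n1 = (b.0)\{c,d} | —b→ n2
  n2 = 0\{c,d} | ∅
Coarsest stable partition (strong bisimilarity classes):
  B0 = {m0, m1, n0}
  B1 = {m2, n1}
  B2 = {m3, n2}
m0 ∈ B0, n0 ∈ B0 → same block
Bisimilar ⇒ trace-equivalent.

traces(P) = traces(Q)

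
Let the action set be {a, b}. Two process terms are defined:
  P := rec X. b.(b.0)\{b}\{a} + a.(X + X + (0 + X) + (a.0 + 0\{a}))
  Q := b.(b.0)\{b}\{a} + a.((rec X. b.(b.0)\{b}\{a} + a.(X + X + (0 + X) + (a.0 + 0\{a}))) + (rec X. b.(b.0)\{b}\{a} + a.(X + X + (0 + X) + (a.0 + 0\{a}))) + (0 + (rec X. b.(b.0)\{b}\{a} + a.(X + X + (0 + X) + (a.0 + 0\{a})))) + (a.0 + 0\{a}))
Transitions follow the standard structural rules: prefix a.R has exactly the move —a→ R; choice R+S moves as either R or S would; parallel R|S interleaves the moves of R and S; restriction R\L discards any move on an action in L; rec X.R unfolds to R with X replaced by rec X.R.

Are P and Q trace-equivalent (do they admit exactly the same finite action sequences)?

P's transition system — 4 states:
  m0 = rec X. b.(b.0)\{b}\{a} + a.(X + X + (0 + X) + (a.0 + 0\{a})) → =a=> m1, =b=> m2
  m1 = (rec X. b.(b.0)\{b}\{a} + a.(X + X + (0 + X) + (a.0 + 0\{a}))) + (rec X. b.(b.0)\{b}\{a} + a.(X + X + (0 + X) + (a.0 + 0\{a}))) + (0 + (rec X. b.(b.0)\{b}\{a} + a.(X + X + (0 + X) + (a.0 + 0\{a})))) + (a.0 + 0\{a}) → =a=> m1, =a=> m3, =b=> m2
  m2 = (b.0)\{b}\{a} → ·
  m3 = 0 → ·
Q's transition system — 4 states:
  n0 = b.(b.0)\{b}\{a} + a.((rec X. b.(b.0)\{b}\{a} + a.(X + X + (0 + X) + (a.0 + 0\{a}))) + (rec X. b.(b.0)\{b}\{a} + a.(X + X + (0 + X) + (a.0 + 0\{a}))) + (0 + (rec X. b.(b.0)\{b}\{a} + a.(X + X + (0 + X) + (a.0 + 0\{a})))) + (a.0 + 0\{a})) → =a=> n1, =b=> n2
  n1 = (rec X. b.(b.0)\{b}\{a} + a.(X + X + (0 + X) + (a.0 + 0\{a}))) + (rec X. b.(b.0)\{b}\{a} + a.(X + X + (0 + X) + (a.0 + 0\{a}))) + (0 + (rec X. b.(b.0)\{b}\{a} + a.(X + X + (0 + X) + (a.0 + 0\{a})))) + (a.0 + 0\{a}) → =a=> n1, =a=> n3, =b=> n2
  n2 = (b.0)\{b}\{a} → ·
  n3 = 0 → ·
Bisimilarity quotient blocks:
  B0 = {m0, n0}
  B1 = {m2, m3, n2, n3}
  B2 = {m1, n1}
m0 ∈ B0, n0 ∈ B0 → same block
Bisimilar ⇒ trace-equivalent.

trace-equivalent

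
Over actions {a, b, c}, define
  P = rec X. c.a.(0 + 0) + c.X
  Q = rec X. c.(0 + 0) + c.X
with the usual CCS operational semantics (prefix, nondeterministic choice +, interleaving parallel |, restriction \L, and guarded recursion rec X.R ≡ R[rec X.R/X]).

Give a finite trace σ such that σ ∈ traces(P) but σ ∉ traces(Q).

ca

P's transition system — 3 states:
  m0 = rec X. c.a.(0 + 0) + c.X has moves =c=> m0, =c=> m1
  m1 = a.(0 + 0) has moves =a=> m2
  m2 = 0 + 0 has moves ·
Q's transition system — 2 states:
  n0 = rec X. c.(0 + 0) + c.X has moves =c=> n0, =c=> n1
  n1 = 0 + 0 has moves ·
Trace ⟨ca⟩ through P, begin at {m0}:
  step 1 (c): {m0, m1}
  step 2 (a): {m2}
  ✓ P
Trace ⟨ca⟩ through Q, begin at {n0}:
  step 1 (c): {n0, n1}
  step 2 (a): ∅ (Q stuck)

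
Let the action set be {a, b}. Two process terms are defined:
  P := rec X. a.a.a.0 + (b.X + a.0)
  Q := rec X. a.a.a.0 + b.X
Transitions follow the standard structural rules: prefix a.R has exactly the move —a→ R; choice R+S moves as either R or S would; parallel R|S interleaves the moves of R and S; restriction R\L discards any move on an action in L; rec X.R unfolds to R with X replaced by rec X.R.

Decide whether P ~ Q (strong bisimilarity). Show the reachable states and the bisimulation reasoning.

LTS(P): 4 reachable states
  u0 = rec X. a.a.a.0 + (b.X + a.0) → =a=> u1, =a=> u2, =b=> u0
  u1 = 0 → stopped
  u2 = a.a.0 → =a=> u3
  u3 = a.0 → =a=> u1
LTS(Q): 4 reachable states
  v0 = rec X. a.a.a.0 + b.X → =a=> v1, =b=> v0
  v1 = a.a.0 → =a=> v2
  v2 = a.0 → =a=> v3
  v3 = 0 → stopped
Partition-refinement fixed point:
  B0 = {u0}
  B1 = {u1, v3}
  B2 = {u2, v1}
  B3 = {u3, v2}
  B4 = {v0}
u0 ∈ B0, v0 ∈ B4 → different blocks

NO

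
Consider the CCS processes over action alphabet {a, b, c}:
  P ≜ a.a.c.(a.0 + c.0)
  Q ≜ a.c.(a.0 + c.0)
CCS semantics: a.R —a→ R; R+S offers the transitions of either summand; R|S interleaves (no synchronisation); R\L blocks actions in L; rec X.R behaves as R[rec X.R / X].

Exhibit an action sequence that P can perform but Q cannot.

aa

Reachable graph of P (5 states):
  m0 = a.a.c.(a.0 + c.0) | -a-> m1
  m1 = a.c.(a.0 + c.0) | -a-> m2
  m2 = c.(a.0 + c.0) | -c-> m3
  m3 = a.0 + c.0 | -a-> m4, -c-> m4
  m4 = 0 | deadlocked
Reachable graph of Q (4 states):
  n0 = a.c.(a.0 + c.0) | -a-> n1
  n1 = c.(a.0 + c.0) | -c-> n2
  n2 = a.0 + c.0 | -a-> n3, -c-> n3
  n3 = 0 | deadlocked
Executing aa from P (initial set {m0}):
  [1] a ⇒ {m1}
  [2] a ⇒ {m2}
  P completes σ.
Executing aa from Q (initial set {n0}):
  [1] a ⇒ {n1}
  [2] a ⇒ no successor for Q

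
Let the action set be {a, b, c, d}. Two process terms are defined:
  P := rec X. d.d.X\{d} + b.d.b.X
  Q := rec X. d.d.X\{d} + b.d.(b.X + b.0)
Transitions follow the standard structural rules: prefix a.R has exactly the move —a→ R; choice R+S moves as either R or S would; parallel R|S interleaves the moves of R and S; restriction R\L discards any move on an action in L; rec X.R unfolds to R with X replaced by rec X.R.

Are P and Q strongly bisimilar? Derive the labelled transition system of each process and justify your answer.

P's transition system — 6 states:
  m0 = rec X. d.d.X\{d} + b.d.b.X :: —b→ m1, —d→ m2
  m1 = d.b.(rec X. d.d.X\{d} + b.d.b.X) :: —d→ m3
  m2 = d.(rec X. d.d.X\{d} + b.d.b.X)\{d} :: —d→ m4
  m3 = b.(rec X. d.d.X\{d} + b.d.b.X) :: —b→ m0
  m4 = (rec X. d.d.X\{d} + b.d.b.X)\{d} :: —b→ m5
  m5 = (d.b.(rec X. d.d.X\{d} + b.d.b.X))\{d} :: (no moves)
Q's transition system — 7 states:
  n0 = rec X. d.d.X\{d} + b.d.(b.X + b.0) :: —b→ n1, —d→ n2
  n1 = d.(b.(rec X. d.d.X\{d} + b.d.(b.X + b.0)) + b.0) :: —d→ n3
  n2 = d.(rec X. d.d.X\{d} + b.d.(b.X + b.0))\{d} :: —d→ n4
  n3 = b.(rec X. d.d.X\{d} + b.d.(b.X + b.0)) + b.0 :: —b→ n0, —b→ n5
  n4 = (rec X. d.d.X\{d} + b.d.(b.X + b.0))\{d} :: —b→ n6
  n5 = 0 :: (no moves)
  n6 = (d.(b.(rec X. d.d.X\{d} + b.d.(b.X + b.0)) + b.0))\{d} :: (no moves)
Coarsest stable partition (strong bisimilarity classes):
  B0 = {m0}
  B1 = {m2, n2}
  B2 = {m4, n4}
  B3 = {m5, n5, n6}
  B4 = {m1}
  B5 = {m3}
  B6 = {n0}
  B7 = {n1}
  B8 = {n3}
m0 ∈ B0, n0 ∈ B6 → different blocks

NO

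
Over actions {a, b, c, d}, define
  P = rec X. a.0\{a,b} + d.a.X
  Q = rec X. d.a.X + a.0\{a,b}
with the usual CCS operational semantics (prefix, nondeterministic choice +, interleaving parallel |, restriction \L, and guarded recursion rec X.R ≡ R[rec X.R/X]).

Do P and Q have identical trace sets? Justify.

P's transition system — 3 states:
  s0 = rec X. a.0\{a,b} + d.a.X ⊢ ··a··> s1, ··d··> s2
  s1 = 0\{a,b} ⊢ stopped
  s2 = a.(rec X. a.0\{a,b} + d.a.X) ⊢ ··a··> s0
Q's transition system — 3 states:
  t0 = rec X. d.a.X + a.0\{a,b} ⊢ ··a··> t1, ··d··> t2
  t1 = 0\{a,b} ⊢ stopped
  t2 = a.(rec X. d.a.X + a.0\{a,b}) ⊢ ··a··> t0
Coarsest stable partition (strong bisimilarity classes):
  B0 = {s0, t0}
  B1 = {s1, t1}
  B2 = {s2, t2}
s0 ∈ B0, t0 ∈ B0 → same block
Bisimilar ⇒ trace-equivalent.

trace-equivalent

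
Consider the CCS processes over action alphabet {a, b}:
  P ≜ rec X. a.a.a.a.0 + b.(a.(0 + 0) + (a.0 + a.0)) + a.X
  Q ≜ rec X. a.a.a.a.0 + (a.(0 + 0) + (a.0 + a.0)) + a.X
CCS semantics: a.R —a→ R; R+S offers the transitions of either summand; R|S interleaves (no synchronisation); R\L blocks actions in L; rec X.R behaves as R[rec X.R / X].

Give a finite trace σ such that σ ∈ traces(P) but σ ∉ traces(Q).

b

Reachable graph of P (7 states):
  m0 = rec X. a.a.a.a.0 + b.(a.(0 + 0) + (a.0 + a.0)) + a.X ⊢ --a--▸ m0, --a--▸ m1, --b--▸ m2
  m1 = a.a.a.0 ⊢ --a--▸ m3
  m2 = a.(0 + 0) + (a.0 + a.0) ⊢ --a--▸ m4, --a--▸ m5
  m3 = a.a.0 ⊢ --a--▸ m6
  m4 = 0 ⊢ ·
  m5 = 0 + 0 ⊢ ·
  m6 = a.0 ⊢ --a--▸ m4
Reachable graph of Q (6 states):
  n0 = rec X. a.a.a.a.0 + (a.(0 + 0) + (a.0 + a.0)) + a.X ⊢ --a--▸ n0, --a--▸ n1, --a--▸ n2, --a--▸ n3
  n1 = 0 ⊢ ·
  n2 = 0 + 0 ⊢ ·
  n3 = a.a.a.0 ⊢ --a--▸ n4
  n4 = a.a.0 ⊢ --a--▸ n5
  n5 = a.0 ⊢ --a--▸ n1
Trace ⟨b⟩ through P, begin at {m0}:
  [1] b ⇒ {m2}
  P completes σ.
Trace ⟨b⟩ through Q, begin at {n0}:
  [1] b ⇒ no successor for Q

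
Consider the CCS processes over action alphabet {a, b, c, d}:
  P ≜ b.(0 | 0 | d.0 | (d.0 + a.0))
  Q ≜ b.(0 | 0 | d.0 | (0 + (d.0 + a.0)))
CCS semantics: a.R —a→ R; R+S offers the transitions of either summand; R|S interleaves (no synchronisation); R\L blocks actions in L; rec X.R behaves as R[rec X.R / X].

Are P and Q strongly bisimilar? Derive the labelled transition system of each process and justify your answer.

LTS(P): 5 reachable states
  s0 = b.(0 | 0 | d.0 | (d.0 + a.0)) :: —b→ s1
  s1 = 0 | 0 | d.0 | (d.0 + a.0) :: —a→ s2, —d→ s2, —d→ s3
  s2 = 0 | 0 | d.0 | 0 :: —d→ s4
  s3 = 0 | 0 | 0 | (d.0 + a.0) :: —a→ s4, —d→ s4
  s4 = 0 | 0 | 0 | 0 :: stopped
LTS(Q): 5 reachable states
  t0 = b.(0 | 0 | d.0 | (0 + (d.0 + a.0))) :: —b→ t1
  t1 = 0 | 0 | d.0 | (0 + (d.0 + a.0)) :: —a→ t2, —d→ t2, —d→ t3
  t2 = 0 | 0 | d.0 | 0 :: —d→ t4
  t3 = 0 | 0 | 0 | (0 + (d.0 + a.0)) :: —a→ t4, —d→ t4
  t4 = 0 | 0 | 0 | 0 :: stopped
Bisimilarity quotient blocks:
  B0 = {s0, t0}
  B1 = {s1, t1}
  B2 = {s2, t2}
  B3 = {s4, t4}
  B4 = {s3, t3}
s0 ∈ B0, t0 ∈ B0 → same block

YES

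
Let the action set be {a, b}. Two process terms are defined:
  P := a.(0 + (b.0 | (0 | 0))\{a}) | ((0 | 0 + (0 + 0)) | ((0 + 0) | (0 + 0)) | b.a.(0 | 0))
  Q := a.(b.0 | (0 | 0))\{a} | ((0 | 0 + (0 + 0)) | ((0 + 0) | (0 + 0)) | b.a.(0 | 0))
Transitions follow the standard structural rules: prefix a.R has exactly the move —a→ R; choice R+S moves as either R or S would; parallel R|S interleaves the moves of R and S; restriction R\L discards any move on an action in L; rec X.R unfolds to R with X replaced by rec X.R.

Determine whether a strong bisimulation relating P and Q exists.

YES

LTS(P): 9 reachable states
  p0 = a.(0 + (b.0 | (0 | 0))\{a}) | ((0 | 0 + (0 + 0)) | ((0 + 0) | (0 + 0)) | b.a.(0 | 0)) → ··a··> p1, ··b··> p2
  p1 = (0 + (b.0 | (0 | 0))\{a}) | ((0 | 0 + (0 + 0)) | ((0 + 0) | (0 + 0)) | b.a.(0 | 0)) → ··b··> p3, ··b··> p4
  p2 = a.(0 + (b.0 | (0 | 0))\{a}) | ((0 | 0 + (0 + 0)) | ((0 + 0) | (0 + 0)) | a.(0 | 0)) → ··a··> p3, ··a··> p5
  p3 = (0 + (b.0 | (0 | 0))\{a}) | ((0 | 0 + (0 + 0)) | ((0 + 0) | (0 + 0)) | a.(0 | 0)) → ··a··> p6, ··b··> p7
  p4 = (0 | (0 | 0))\{a} | ((0 | 0 + (0 + 0)) | ((0 + 0) | (0 + 0)) | b.a.(0 | 0)) → ··b··> p7
  p5 = a.(0 + (b.0 | (0 | 0))\{a}) | ((0 | 0 + (0 + 0)) | ((0 + 0) | (0 + 0)) | (0 | 0)) → ··a··> p6
  p6 = (0 + (b.0 | (0 | 0))\{a}) | ((0 | 0 + (0 + 0)) | ((0 + 0) | (0 + 0)) | (0 | 0)) → ··b··> p8
  p7 = (0 | (0 | 0))\{a} | ((0 | 0 + (0 + 0)) | ((0 + 0) | (0 + 0)) | a.(0 | 0)) → ··a··> p8
  p8 = (0 | (0 | 0))\{a} | ((0 | 0 + (0 + 0)) | ((0 + 0) | (0 + 0)) | (0 | 0)) → ∅
LTS(Q): 9 reachable states
  q0 = a.(b.0 | (0 | 0))\{a} | ((0 | 0 + (0 + 0)) | ((0 + 0) | (0 + 0)) | b.a.(0 | 0)) → ··a··> q1, ··b··> q2
  q1 = (b.0 | (0 | 0))\{a} | ((0 | 0 + (0 + 0)) | ((0 + 0) | (0 + 0)) | b.a.(0 | 0)) → ··b··> q3, ··b··> q4
  q2 = a.(b.0 | (0 | 0))\{a} | ((0 | 0 + (0 + 0)) | ((0 + 0) | (0 + 0)) | a.(0 | 0)) → ··a··> q4, ··a··> q5
  q3 = (0 | (0 | 0))\{a} | ((0 | 0 + (0 + 0)) | ((0 + 0) | (0 + 0)) | b.a.(0 | 0)) → ··b··> q6
  q4 = (b.0 | (0 | 0))\{a} | ((0 | 0 + (0 + 0)) | ((0 + 0) | (0 + 0)) | a.(0 | 0)) → ··a··> q7, ··b··> q6
  q5 = a.(b.0 | (0 | 0))\{a} | ((0 | 0 + (0 + 0)) | ((0 + 0) | (0 + 0)) | (0 | 0)) → ··a··> q7
  q6 = (0 | (0 | 0))\{a} | ((0 | 0 + (0 + 0)) | ((0 + 0) | (0 + 0)) | a.(0 | 0)) → ··a··> q8
  q7 = (b.0 | (0 | 0))\{a} | ((0 | 0 + (0 + 0)) | ((0 + 0) | (0 + 0)) | (0 | 0)) → ··b··> q8
  q8 = (0 | (0 | 0))\{a} | ((0 | 0 + (0 + 0)) | ((0 + 0) | (0 + 0)) | (0 | 0)) → ∅
Bisimilarity quotient blocks:
  B0 = {p0, q0}
  B1 = {p2, q2}
  B2 = {p5, q5}
  B3 = {p6, q7}
  B4 = {p8, q8}
  B5 = {p3, q4}
  B6 = {p7, q6}
  B7 = {p1, q1}
  B8 = {p4, q3}
p0 ∈ B0, q0 ∈ B0 → same block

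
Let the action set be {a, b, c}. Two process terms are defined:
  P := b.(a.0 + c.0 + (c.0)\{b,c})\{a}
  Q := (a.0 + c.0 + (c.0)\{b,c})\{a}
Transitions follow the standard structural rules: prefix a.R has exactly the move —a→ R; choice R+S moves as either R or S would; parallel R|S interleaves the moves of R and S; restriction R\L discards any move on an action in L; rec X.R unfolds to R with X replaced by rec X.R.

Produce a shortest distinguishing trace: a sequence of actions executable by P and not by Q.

Reachable graph of P (3 states):
  m0 = b.(a.0 + c.0 + (c.0)\{b,c})\{a} ⊢ —b→ m1
  m1 = (a.0 + c.0 + (c.0)\{b,c})\{a} ⊢ —c→ m2
  m2 = 0\{a} ⊢ ∅
Reachable graph of Q (2 states):
  n0 = (a.0 + c.0 + (c.0)\{b,c})\{a} ⊢ —c→ n1
  n1 = 0\{a} ⊢ ∅
Trace ⟨b⟩ through P, begin at {m0}:
  [1] b ⇒ {m1}
  ✓ P
Trace ⟨b⟩ through Q, begin at {n0}:
  [1] b ⇒ no successor for Q

b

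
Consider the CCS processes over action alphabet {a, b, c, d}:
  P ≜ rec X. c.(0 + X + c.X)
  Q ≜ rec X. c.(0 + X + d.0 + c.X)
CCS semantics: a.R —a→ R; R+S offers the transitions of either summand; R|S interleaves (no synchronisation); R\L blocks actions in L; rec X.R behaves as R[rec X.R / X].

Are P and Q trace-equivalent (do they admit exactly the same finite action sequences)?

trace-distinct — witness ⟨cd⟩

Reachable graph of P (2 states):
  s0 = rec X. c.(0 + X + c.X) | ··c··> s1
  s1 = 0 + (rec X. c.(0 + X + c.X)) + c.(rec X. c.(0 + X + c.X)) | ··c··> s0, ··c··> s1
Reachable graph of Q (3 states):
  t0 = rec X. c.(0 + X + d.0 + c.X) | ··c··> t1
  t1 = 0 + (rec X. c.(0 + X + d.0 + c.X)) + d.0 + c.(rec X. c.(0 + X + d.0 + c.X)) | ··c··> t0, ··c··> t1, ··d··> t2
  t2 = 0 | deadlocked
Executing cd from Q (initial set {t0}):
  [1] c ⇒ {t1}
  [2] d ⇒ {t2}
  — Q admits the full trace.
Executing cd from P (initial set {s0}):
  [1] c ⇒ {s1}
  [2] d ⇒ ∅  — P cannot continue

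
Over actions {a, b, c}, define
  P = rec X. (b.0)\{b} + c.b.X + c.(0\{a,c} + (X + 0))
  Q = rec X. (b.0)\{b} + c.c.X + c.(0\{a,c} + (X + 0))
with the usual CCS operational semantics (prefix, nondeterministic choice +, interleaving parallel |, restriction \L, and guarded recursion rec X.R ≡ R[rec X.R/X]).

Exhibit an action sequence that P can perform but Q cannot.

P's transition system — 3 states:
  u0 = rec X. (b.0)\{b} + c.b.X + c.(0\{a,c} + (X + 0)) | —c→ u1, —c→ u2
  u1 = 0\{a,c} + ((rec X. (b.0)\{b} + c.b.X + c.(0\{a,c} + (X + 0))) + 0) | —c→ u1, —c→ u2
  u2 = b.(rec X. (b.0)\{b} + c.b.X + c.(0\{a,c} + (X + 0))) | —b→ u0
Q's transition system — 3 states:
  v0 = rec X. (b.0)\{b} + c.c.X + c.(0\{a,c} + (X + 0)) | —c→ v1, —c→ v2
  v1 = 0\{a,c} + ((rec X. (b.0)\{b} + c.c.X + c.(0\{a,c} + (X + 0))) + 0) | —c→ v1, —c→ v2
  v2 = c.(rec X. (b.0)\{b} + c.c.X + c.(0\{a,c} + (X + 0))) | —c→ v0
Run σ = ⟨cb⟩ on P: start {u0}
  after c @ step 1: {u1, u2}
  after b @ step 2: {u0}
  P completes σ.
Run σ = ⟨cb⟩ on Q: start {v0}
  after c @ step 1: {v1, v2}
  after b @ step 2: no successor for Q

cb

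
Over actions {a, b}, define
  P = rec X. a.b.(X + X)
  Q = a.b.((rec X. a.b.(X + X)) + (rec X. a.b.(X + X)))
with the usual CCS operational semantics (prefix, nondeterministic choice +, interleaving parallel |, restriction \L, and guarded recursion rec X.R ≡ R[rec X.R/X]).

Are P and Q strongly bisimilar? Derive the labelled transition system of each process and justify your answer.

P's transition system — 3 states:
  p0 = rec X. a.b.(X + X) → ··a··> p1
  p1 = b.((rec X. a.b.(X + X)) + (rec X. a.b.(X + X))) → ··b··> p2
  p2 = (rec X. a.b.(X + X)) + (rec X. a.b.(X + X)) → ··a··> p1
Q's transition system — 3 states:
  q0 = a.b.((rec X. a.b.(X + X)) + (rec X. a.b.(X + X))) → ··a··> q1
  q1 = b.((rec X. a.b.(X + X)) + (rec X. a.b.(X + X))) → ··b··> q2
  q2 = (rec X. a.b.(X + X)) + (rec X. a.b.(X + X)) → ··a··> q1
Bisimilarity quotient blocks:
  B0 = {p0, p2, q0, q2}
  B1 = {p1, q1}
p0 ∈ B0, q0 ∈ B0 → same block

bisimilar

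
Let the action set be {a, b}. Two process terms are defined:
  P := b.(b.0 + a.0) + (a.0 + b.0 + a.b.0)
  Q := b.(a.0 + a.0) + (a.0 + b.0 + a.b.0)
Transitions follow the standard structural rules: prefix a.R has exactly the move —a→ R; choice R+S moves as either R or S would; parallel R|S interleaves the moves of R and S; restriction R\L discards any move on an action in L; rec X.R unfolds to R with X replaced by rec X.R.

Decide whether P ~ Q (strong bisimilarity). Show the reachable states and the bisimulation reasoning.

P ≁ Q

P's transition system — 4 states:
  s0 = b.(b.0 + a.0) + (a.0 + b.0 + a.b.0) | --a--▸ s1, --a--▸ s2, --b--▸ s1, --b--▸ s3
  s1 = 0 | (no moves)
  s2 = b.0 | --b--▸ s1
  s3 = b.0 + a.0 | --a--▸ s1, --b--▸ s1
Q's transition system — 4 states:
  t0 = b.(a.0 + a.0) + (a.0 + b.0 + a.b.0) | --a--▸ t1, --a--▸ t2, --b--▸ t1, --b--▸ t3
  t1 = 0 | (no moves)
  t2 = b.0 | --b--▸ t1
  t3 = a.0 + a.0 | --a--▸ t1
Partition-refinement fixed point:
  B0 = {s0}
  B1 = {s1, t1}
  B2 = {s2, t2}
  B3 = {s3}
  B4 = {t0}
  B5 = {t3}
s0 ∈ B0, t0 ∈ B4 → different blocks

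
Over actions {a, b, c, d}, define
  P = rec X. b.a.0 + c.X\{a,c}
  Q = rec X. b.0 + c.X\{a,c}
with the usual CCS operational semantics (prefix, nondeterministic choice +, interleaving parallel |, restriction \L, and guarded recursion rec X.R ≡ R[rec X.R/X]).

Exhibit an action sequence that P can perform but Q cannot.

ba

Reachable graph of P (5 states):
  s0 = rec X. b.a.0 + c.X\{a,c} ⊢ —b→ s1, —c→ s2
  s1 = a.0 ⊢ —a→ s3
  s2 = (rec X. b.a.0 + c.X\{a,c})\{a,c} ⊢ —b→ s4
  s3 = 0 ⊢ ·
  s4 = (a.0)\{a,c} ⊢ ·
Reachable graph of Q (4 states):
  t0 = rec X. b.0 + c.X\{a,c} ⊢ —b→ t1, —c→ t2
  t1 = 0 ⊢ ·
  t2 = (rec X. b.0 + c.X\{a,c})\{a,c} ⊢ —b→ t3
  t3 = 0\{a,c} ⊢ ·
Run σ = ⟨ba⟩ on P: start {s0}
  step 1 (b): {s1}
  step 2 (a): {s3}
  — P admits the full trace.
Run σ = ⟨ba⟩ on Q: start {t0}
  step 1 (b): {t1}
  step 2 (a): ∅  — Q cannot continue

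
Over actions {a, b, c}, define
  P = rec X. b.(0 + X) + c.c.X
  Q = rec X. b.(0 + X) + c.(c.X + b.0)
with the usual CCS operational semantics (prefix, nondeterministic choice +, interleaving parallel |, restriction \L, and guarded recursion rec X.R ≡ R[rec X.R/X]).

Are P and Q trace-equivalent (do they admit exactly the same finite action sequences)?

LTS(P): 3 reachable states
  s0 = rec X. b.(0 + X) + c.c.X → -b-> s1, -c-> s2
  s1 = 0 + (rec X. b.(0 + X) + c.c.X) → -b-> s1, -c-> s2
  s2 = c.(rec X. b.(0 + X) + c.c.X) → -c-> s0
LTS(Q): 4 reachable states
  t0 = rec X. b.(0 + X) + c.(c.X + b.0) → -b-> t1, -c-> t2
  t1 = 0 + (rec X. b.(0 + X) + c.(c.X + b.0)) → -b-> t1, -c-> t2
  t2 = c.(rec X. b.(0 + X) + c.(c.X + b.0)) + b.0 → -b-> t3, -c-> t0
  t3 = 0 → ∅
Executing cb from Q (initial set {t0}):
  [1] c ⇒ {t2}
  [2] b ⇒ {t3}
  ✓ Q
Executing cb from P (initial set {s0}):
  [1] c ⇒ {s2}
  [2] b ⇒ no successor for P

traces(P) ≠ traces(Q) — witness ⟨cb⟩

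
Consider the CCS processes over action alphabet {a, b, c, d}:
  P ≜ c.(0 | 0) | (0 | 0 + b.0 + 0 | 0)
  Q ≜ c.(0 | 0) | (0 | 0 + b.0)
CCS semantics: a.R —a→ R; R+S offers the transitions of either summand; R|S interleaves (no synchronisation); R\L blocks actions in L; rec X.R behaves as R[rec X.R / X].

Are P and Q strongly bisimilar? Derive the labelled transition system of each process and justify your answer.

bisimilar

P's transition system — 4 states:
  u0 = c.(0 | 0) | (0 | 0 + b.0 + 0 | 0) ⊢ ··b··> u1, ··c··> u2
  u1 = c.(0 | 0) | 0 ⊢ ··c··> u3
  u2 = 0 | 0 | (0 | 0 + b.0 + 0 | 0) ⊢ ··b··> u3
  u3 = 0 | 0 | 0 ⊢ ·
Q's transition system — 4 states:
  v0 = c.(0 | 0) | (0 | 0 + b.0) ⊢ ··b··> v1, ··c··> v2
  v1 = c.(0 | 0) | 0 ⊢ ··c··> v3
  v2 = 0 | 0 | (0 | 0 + b.0) ⊢ ··b··> v3
  v3 = 0 | 0 | 0 ⊢ ·
Coarsest stable partition (strong bisimilarity classes):
  B0 = {u0, v0}
  B1 = {u2, v2}
  B2 = {u3, v3}
  B3 = {u1, v1}
u0 ∈ B0, v0 ∈ B0 → same block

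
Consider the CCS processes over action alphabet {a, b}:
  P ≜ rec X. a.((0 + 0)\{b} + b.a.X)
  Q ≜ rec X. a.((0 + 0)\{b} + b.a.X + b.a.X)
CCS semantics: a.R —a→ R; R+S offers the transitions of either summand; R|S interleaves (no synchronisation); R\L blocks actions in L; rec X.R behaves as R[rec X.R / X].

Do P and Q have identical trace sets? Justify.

YES

Reachable graph of P (3 states):
  s0 = rec X. a.((0 + 0)\{b} + b.a.X) has moves ··a··> s1
  s1 = (0 + 0)\{b} + b.a.(rec X. a.((0 + 0)\{b} + b.a.X)) has moves ··b··> s2
  s2 = a.(rec X. a.((0 + 0)\{b} + b.a.X)) has moves ··a··> s0
Reachable graph of Q (3 states):
  t0 = rec X. a.((0 + 0)\{b} + b.a.X + b.a.X) has moves ··a··> t1
  t1 = (0 + 0)\{b} + b.a.(rec X. a.((0 + 0)\{b} + b.a.X + b.a.X)) + b.a.(rec X. a.((0 + 0)\{b} + b.a.X + b.a.X)) has moves ··b··> t2
  t2 = a.(rec X. a.((0 + 0)\{b} + b.a.X + b.a.X)) has moves ··a··> t0
Bisimilarity quotient blocks:
  B0 = {s0, t0}
  B1 = {s1, t1}
  B2 = {s2, t2}
s0 ∈ B0, t0 ∈ B0 → same block
Bisimilar ⇒ trace-equivalent.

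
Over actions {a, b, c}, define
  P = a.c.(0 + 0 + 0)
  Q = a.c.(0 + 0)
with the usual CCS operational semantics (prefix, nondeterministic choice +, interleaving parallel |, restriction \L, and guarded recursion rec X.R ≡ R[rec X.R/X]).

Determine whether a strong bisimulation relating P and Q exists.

Reachable graph of P (3 states):
  m0 = a.c.(0 + 0 + 0) has moves —a→ m1
  m1 = c.(0 + 0 + 0) has moves —c→ m2
  m2 = 0 + 0 + 0 has moves deadlocked
Reachable graph of Q (3 states):
  n0 = a.c.(0 + 0) has moves —a→ n1
  n1 = c.(0 + 0) has moves —c→ n2
  n2 = 0 + 0 has moves deadlocked
Partition-refinement fixed point:
  B0 = {m0, n0}
  B1 = {m1, n1}
  B2 = {m2, n2}
m0 ∈ B0, n0 ∈ B0 → same block

YES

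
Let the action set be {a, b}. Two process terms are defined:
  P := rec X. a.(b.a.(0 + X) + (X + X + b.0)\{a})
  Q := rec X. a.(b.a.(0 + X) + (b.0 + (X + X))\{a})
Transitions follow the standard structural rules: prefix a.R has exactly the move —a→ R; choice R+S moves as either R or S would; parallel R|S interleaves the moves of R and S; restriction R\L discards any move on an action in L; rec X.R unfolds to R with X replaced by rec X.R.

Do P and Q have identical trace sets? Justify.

Reachable graph of P (5 states):
  p0 = rec X. a.(b.a.(0 + X) + (X + X + b.0)\{a}) → --a--▸ p1
  p1 = b.a.(0 + (rec X. a.(b.a.(0 + X) + (X + X + b.0)\{a}))) + ((rec X. a.(b.a.(0 + X) + (X + X + b.0)\{a})) + (rec X. a.(b.a.(0 + X) + (X + X + b.0)\{a})) + b.0)\{a} → --b--▸ p2, --b--▸ p3
  p2 = 0\{a} → deadlocked
  p3 = a.(0 + (rec X. a.(b.a.(0 + X) + (X + X + b.0)\{a}))) → --a--▸ p4
  p4 = 0 + (rec X. a.(b.a.(0 + X) + (X + X + b.0)\{a})) → --a--▸ p1
Reachable graph of Q (5 states):
  q0 = rec X. a.(b.a.(0 + X) + (b.0 + (X + X))\{a}) → --a--▸ q1
  q1 = b.a.(0 + (rec X. a.(b.a.(0 + X) + (b.0 + (X + X))\{a}))) + (b.0 + ((rec X. a.(b.a.(0 + X) + (b.0 + (X + X))\{a})) + (rec X. a.(b.a.(0 + X) + (b.0 + (X + X))\{a}))))\{a} → --b--▸ q2, --b--▸ q3
  q2 = 0\{a} → deadlocked
  q3 = a.(0 + (rec X. a.(b.a.(0 + X) + (b.0 + (X + X))\{a}))) → --a--▸ q4
  q4 = 0 + (rec X. a.(b.a.(0 + X) + (b.0 + (X + X))\{a})) → --a--▸ q1
Bisimilarity quotient blocks:
  B0 = {p0, p4, q0, q4}
  B1 = {p1, q1}
  B2 = {p2, q2}
  B3 = {p3, q3}
p0 ∈ B0, q0 ∈ B0 → same block
Bisimilar ⇒ trace-equivalent.

traces(P) = traces(Q)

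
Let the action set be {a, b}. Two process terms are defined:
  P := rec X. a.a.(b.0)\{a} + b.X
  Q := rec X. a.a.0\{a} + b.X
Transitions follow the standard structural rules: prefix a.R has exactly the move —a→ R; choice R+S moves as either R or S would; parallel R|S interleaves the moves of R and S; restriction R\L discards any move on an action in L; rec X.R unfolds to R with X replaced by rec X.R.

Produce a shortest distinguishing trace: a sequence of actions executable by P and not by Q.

aab

Reachable graph of P (4 states):
  s0 = rec X. a.a.(b.0)\{a} + b.X | -a-> s1, -b-> s0
  s1 = a.(b.0)\{a} | -a-> s2
  s2 = (b.0)\{a} | -b-> s3
  s3 = 0\{a} | stopped
Reachable graph of Q (3 states):
  t0 = rec X. a.a.0\{a} + b.X | -a-> t1, -b-> t0
  t1 = a.0\{a} | -a-> t2
  t2 = 0\{a} | stopped
Trace ⟨aab⟩ through P, begin at {s0}:
  after a @ step 1: {s1}
  after a @ step 2: {s2}
  after b @ step 3: {s3}
  — P admits the full trace.
Trace ⟨aab⟩ through Q, begin at {t0}:
  after a @ step 1: {t1}
  after a @ step 2: {t2}
  after b @ step 3: ∅  — Q cannot continue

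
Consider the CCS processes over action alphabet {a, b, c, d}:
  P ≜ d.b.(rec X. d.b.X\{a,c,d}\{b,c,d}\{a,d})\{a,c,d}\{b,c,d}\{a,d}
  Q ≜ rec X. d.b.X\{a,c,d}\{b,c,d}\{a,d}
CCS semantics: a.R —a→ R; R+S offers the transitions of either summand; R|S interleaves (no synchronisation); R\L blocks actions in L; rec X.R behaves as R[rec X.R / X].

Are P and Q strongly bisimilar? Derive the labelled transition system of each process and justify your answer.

Reachable graph of P (3 states):
  p0 = d.b.(rec X. d.b.X\{a,c,d}\{b,c,d}\{a,d})\{a,c,d}\{b,c,d}\{a,d} has moves =d=> p1
  p1 = b.(rec X. d.b.X\{a,c,d}\{b,c,d}\{a,d})\{a,c,d}\{b,c,d}\{a,d} has moves =b=> p2
  p2 = (rec X. d.b.X\{a,c,d}\{b,c,d}\{a,d})\{a,c,d}\{b,c,d}\{a,d} has moves ·
Reachable graph of Q (3 states):
  q0 = rec X. d.b.X\{a,c,d}\{b,c,d}\{a,d} has moves =d=> q1
  q1 = b.(rec X. d.b.X\{a,c,d}\{b,c,d}\{a,d})\{a,c,d}\{b,c,d}\{a,d} has moves =b=> q2
  q2 = (rec X. d.b.X\{a,c,d}\{b,c,d}\{a,d})\{a,c,d}\{b,c,d}\{a,d} has moves ·
Bisimilarity quotient blocks:
  B0 = {p0, q0}
  B1 = {p1, q1}
  B2 = {p2, q2}
p0 ∈ B0, q0 ∈ B0 → same block

bisimilar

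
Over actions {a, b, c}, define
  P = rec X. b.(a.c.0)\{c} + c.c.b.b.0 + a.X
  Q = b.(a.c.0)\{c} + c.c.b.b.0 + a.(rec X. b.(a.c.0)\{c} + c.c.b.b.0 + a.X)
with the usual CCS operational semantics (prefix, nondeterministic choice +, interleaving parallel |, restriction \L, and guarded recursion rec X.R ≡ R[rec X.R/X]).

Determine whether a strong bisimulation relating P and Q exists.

LTS(P): 7 reachable states
  u0 = rec X. b.(a.c.0)\{c} + c.c.b.b.0 + a.X ⊢ -a-> u0, -b-> u1, -c-> u2
  u1 = (a.c.0)\{c} ⊢ -a-> u3
  u2 = c.b.b.0 ⊢ -c-> u4
  u3 = (c.0)\{c} ⊢ ·
  u4 = b.b.0 ⊢ -b-> u5
  u5 = b.0 ⊢ -b-> u6
  u6 = 0 ⊢ ·
LTS(Q): 8 reachable states
  v0 = b.(a.c.0)\{c} + c.c.b.b.0 + a.(rec X. b.(a.c.0)\{c} + c.c.b.b.0 + a.X) ⊢ -a-> v1, -b-> v2, -c-> v3
  v1 = rec X. b.(a.c.0)\{c} + c.c.b.b.0 + a.X ⊢ -a-> v1, -b-> v2, -c-> v3
  v2 = (a.c.0)\{c} ⊢ -a-> v4
  v3 = c.b.b.0 ⊢ -c-> v5
  v4 = (c.0)\{c} ⊢ ·
  v5 = b.b.0 ⊢ -b-> v6
  v6 = b.0 ⊢ -b-> v7
  v7 = 0 ⊢ ·
Coarsest stable partition (strong bisimilarity classes):
  B0 = {u0, v0, v1}
  B1 = {u1, v2}
  B2 = {u3, u6, v4, v7}
  B3 = {u2, v3}
  B4 = {u4, v5}
  B5 = {u5, v6}
u0 ∈ B0, v0 ∈ B0 → same block

bisimilar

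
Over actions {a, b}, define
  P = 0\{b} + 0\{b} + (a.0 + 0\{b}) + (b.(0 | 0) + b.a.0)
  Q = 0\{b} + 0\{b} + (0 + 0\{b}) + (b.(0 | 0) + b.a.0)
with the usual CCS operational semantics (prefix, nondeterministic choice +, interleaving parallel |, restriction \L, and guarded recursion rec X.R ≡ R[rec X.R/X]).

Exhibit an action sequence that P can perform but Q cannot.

a

Reachable graph of P (4 states):
  u0 = 0\{b} + 0\{b} + (a.0 + 0\{b}) + (b.(0 | 0) + b.a.0) | =a=> u1, =b=> u2, =b=> u3
  u1 = 0 | stopped
  u2 = 0 | 0 | stopped
  u3 = a.0 | =a=> u1
Reachable graph of Q (4 states):
  v0 = 0\{b} + 0\{b} + (0 + 0\{b}) + (b.(0 | 0) + b.a.0) | =b=> v1, =b=> v2
  v1 = 0 | 0 | stopped
  v2 = a.0 | =a=> v3
  v3 = 0 | stopped
Executing a from P (initial set {u0}):
  step 1 (a): {u1}
  P completes σ.
Executing a from Q (initial set {v0}):
  step 1 (a): ∅  — Q cannot continue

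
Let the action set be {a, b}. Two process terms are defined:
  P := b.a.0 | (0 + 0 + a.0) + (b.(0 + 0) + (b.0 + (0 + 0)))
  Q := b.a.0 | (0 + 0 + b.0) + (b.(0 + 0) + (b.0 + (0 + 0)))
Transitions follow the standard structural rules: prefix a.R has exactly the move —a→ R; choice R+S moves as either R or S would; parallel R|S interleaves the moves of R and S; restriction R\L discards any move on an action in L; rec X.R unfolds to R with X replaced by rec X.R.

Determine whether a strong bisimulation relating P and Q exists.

P ≁ Q

LTS(P): 8 reachable states
  s0 = b.a.0 | (0 + 0 + a.0) + (b.(0 + 0) + (b.0 + (0 + 0))) ⊢ ··a··> s1, ··b··> s2, ··b··> s3, ··b··> s4
  s1 = b.a.0 | 0 ⊢ ··b··> s5
  s2 = 0 ⊢ ∅
  s3 = 0 + 0 ⊢ ∅
  s4 = a.0 | (0 + 0 + a.0) ⊢ ··a··> s5, ··a··> s6
  s5 = a.0 | 0 ⊢ ··a··> s7
  s6 = 0 | (0 + 0 + a.0) ⊢ ··a··> s7
  s7 = 0 | 0 ⊢ ∅
LTS(Q): 8 reachable states
  t0 = b.a.0 | (0 + 0 + b.0) + (b.(0 + 0) + (b.0 + (0 + 0))) ⊢ ··b··> t1, ··b··> t2, ··b··> t3, ··b··> t4
  t1 = 0 ⊢ ∅
  t2 = 0 + 0 ⊢ ∅
  t3 = a.0 | (0 + 0 + b.0) ⊢ ··a··> t5, ··b··> t6
  t4 = b.a.0 | 0 ⊢ ··b··> t6
  t5 = 0 | (0 + 0 + b.0) ⊢ ··b··> t7
  t6 = a.0 | 0 ⊢ ··a··> t7
  t7 = 0 | 0 ⊢ ∅
Coarsest stable partition (strong bisimilarity classes):
  B0 = {s0}
  B1 = {s2, s3, s7, t1, t2, t7}
  B2 = {s1, t4}
  B3 = {s5, s6, t6}
  B4 = {s4}
  B5 = {t0}
  B6 = {t3}
  B7 = {t5}
s0 ∈ B0, t0 ∈ B5 → different blocks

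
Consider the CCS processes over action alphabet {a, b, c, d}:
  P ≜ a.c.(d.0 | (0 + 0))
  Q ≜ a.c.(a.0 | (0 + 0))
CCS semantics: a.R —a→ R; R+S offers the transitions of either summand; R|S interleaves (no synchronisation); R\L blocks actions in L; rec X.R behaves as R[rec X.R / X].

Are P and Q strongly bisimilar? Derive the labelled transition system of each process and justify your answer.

P ≁ Q

LTS(P): 4 reachable states
  u0 = a.c.(d.0 | (0 + 0)) has moves -a-> u1
  u1 = c.(d.0 | (0 + 0)) has moves -c-> u2
  u2 = d.0 | (0 + 0) has moves -d-> u3
  u3 = 0 | (0 + 0) has moves ·
LTS(Q): 4 reachable states
  v0 = a.c.(a.0 | (0 + 0)) has moves -a-> v1
  v1 = c.(a.0 | (0 + 0)) has moves -c-> v2
  v2 = a.0 | (0 + 0) has moves -a-> v3
  v3 = 0 | (0 + 0) has moves ·
Bisimilarity quotient blocks:
  B0 = {u0}
  B1 = {u1}
  B2 = {u2}
  B3 = {u3, v3}
  B4 = {v0}
  B5 = {v1}
  B6 = {v2}
u0 ∈ B0, v0 ∈ B4 → different blocks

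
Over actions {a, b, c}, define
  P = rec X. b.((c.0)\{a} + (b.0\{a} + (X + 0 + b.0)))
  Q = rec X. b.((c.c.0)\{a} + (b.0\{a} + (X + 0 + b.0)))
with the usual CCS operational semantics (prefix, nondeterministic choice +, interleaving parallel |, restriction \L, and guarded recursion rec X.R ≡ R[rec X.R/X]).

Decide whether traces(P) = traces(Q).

LTS(P): 4 reachable states
  p0 = rec X. b.((c.0)\{a} + (b.0\{a} + (X + 0 + b.0))) :: ··b··> p1
  p1 = (c.0)\{a} + (b.0\{a} + ((rec X. b.((c.0)\{a} + (b.0\{a} + (X + 0 + b.0)))) + 0 + b.0)) :: ··b··> p1, ··b··> p2, ··b··> p3, ··c··> p3
  p2 = 0 :: deadlocked
  p3 = 0\{a} :: deadlocked
LTS(Q): 5 reachable states
  q0 = rec X. b.((c.c.0)\{a} + (b.0\{a} + (X + 0 + b.0))) :: ··b··> q1
  q1 = (c.c.0)\{a} + (b.0\{a} + ((rec X. b.((c.c.0)\{a} + (b.0\{a} + (X + 0 + b.0)))) + 0 + b.0)) :: ··b··> q1, ··b··> q2, ··b··> q3, ··c··> q4
  q2 = 0 :: deadlocked
  q3 = 0\{a} :: deadlocked
  q4 = (c.0)\{a} :: ··c··> q3
Trace ⟨bcc⟩ through Q, begin at {q0}:
  [1] b ⇒ {q1}
  [2] c ⇒ {q4}
  [3] c ⇒ {q3}
  Q completes σ.
Trace ⟨bcc⟩ through P, begin at {p0}:
  [1] b ⇒ {p1}
  [2] c ⇒ {p3}
  [3] c ⇒ ∅  — P cannot continue

traces(P) ≠ traces(Q) — witness ⟨bcc⟩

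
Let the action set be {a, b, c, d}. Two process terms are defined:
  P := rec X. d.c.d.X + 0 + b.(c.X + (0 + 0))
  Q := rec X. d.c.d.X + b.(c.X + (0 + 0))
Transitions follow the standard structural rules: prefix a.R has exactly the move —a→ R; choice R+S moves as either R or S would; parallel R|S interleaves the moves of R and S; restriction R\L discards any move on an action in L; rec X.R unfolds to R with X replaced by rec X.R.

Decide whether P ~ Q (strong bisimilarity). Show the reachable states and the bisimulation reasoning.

LTS(P): 4 reachable states
  m0 = rec X. d.c.d.X + 0 + b.(c.X + (0 + 0)) has moves =b=> m1, =d=> m2
  m1 = c.(rec X. d.c.d.X + 0 + b.(c.X + (0 + 0))) + (0 + 0) has moves =c=> m0
  m2 = c.d.(rec X. d.c.d.X + 0 + b.(c.X + (0 + 0))) has moves =c=> m3
  m3 = d.(rec X. d.c.d.X + 0 + b.(c.X + (0 + 0))) has moves =d=> m0
LTS(Q): 4 reachable states
  n0 = rec X. d.c.d.X + b.(c.X + (0 + 0)) has moves =b=> n1, =d=> n2
  n1 = c.(rec X. d.c.d.X + b.(c.X + (0 + 0))) + (0 + 0) has moves =c=> n0
  n2 = c.d.(rec X. d.c.d.X + b.(c.X + (0 + 0))) has moves =c=> n3
  n3 = d.(rec X. d.c.d.X + b.(c.X + (0 + 0))) has moves =d=> n0
Bisimilarity quotient blocks:
  B0 = {m0, n0}
  B1 = {m2, n2}
  B2 = {m3, n3}
  B3 = {m1, n1}
m0 ∈ B0, n0 ∈ B0 → same block

YES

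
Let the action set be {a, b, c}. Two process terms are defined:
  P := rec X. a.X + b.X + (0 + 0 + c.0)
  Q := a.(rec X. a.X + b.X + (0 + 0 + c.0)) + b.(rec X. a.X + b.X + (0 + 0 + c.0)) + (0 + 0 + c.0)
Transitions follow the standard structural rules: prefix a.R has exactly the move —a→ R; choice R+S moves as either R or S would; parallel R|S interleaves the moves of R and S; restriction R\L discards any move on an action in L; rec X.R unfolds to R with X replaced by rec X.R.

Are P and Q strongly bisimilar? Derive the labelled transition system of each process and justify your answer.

bisimilar

LTS(P): 2 reachable states
  u0 = rec X. a.X + b.X + (0 + 0 + c.0) :: =a=> u0, =b=> u0, =c=> u1
  u1 = 0 :: ∅
LTS(Q): 3 reachable states
  v0 = a.(rec X. a.X + b.X + (0 + 0 + c.0)) + b.(rec X. a.X + b.X + (0 + 0 + c.0)) + (0 + 0 + c.0) :: =a=> v1, =b=> v1, =c=> v2
  v1 = rec X. a.X + b.X + (0 + 0 + c.0) :: =a=> v1, =b=> v1, =c=> v2
  v2 = 0 :: ∅
Coarsest stable partition (strong bisimilarity classes):
  B0 = {u0, v0, v1}
  B1 = {u1, v2}
u0 ∈ B0, v0 ∈ B0 → same block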